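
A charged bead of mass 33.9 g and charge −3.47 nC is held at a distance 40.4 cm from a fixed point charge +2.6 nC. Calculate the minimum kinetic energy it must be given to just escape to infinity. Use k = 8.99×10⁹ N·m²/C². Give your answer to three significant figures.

2.01×10⁻⁷ J

To just escape, total mechanical energy must reach zero at infinity: ½mv²_min + U = 0, so ½mv²_min = −U = |kQq|/r.
|U| = |kQq|/r = (8.99×10⁹ N·m²/C²)(2.60×10⁻⁹)(3.47×10⁻⁹)/(0.404) = 2.01×10⁻⁷ J.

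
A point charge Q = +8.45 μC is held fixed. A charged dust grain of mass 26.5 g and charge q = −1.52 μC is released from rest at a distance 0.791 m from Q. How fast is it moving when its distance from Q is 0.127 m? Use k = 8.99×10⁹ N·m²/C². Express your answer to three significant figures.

Only the electrostatic force acts, so mechanical energy is conserved: ½mv² = U₁ − U₂ = kQq(1/r₁ − 1/r₂).
U₁ − U₂ = (8.99×10⁹ N·m²/C²)(8.45×10⁻⁶ C)(-1.52×10⁻⁶ C)(1/0.791 − 1/0.127) = 0.763 J.
v = √(2·0.763/0.0265) = 7.59 m/s.

7.59 m/s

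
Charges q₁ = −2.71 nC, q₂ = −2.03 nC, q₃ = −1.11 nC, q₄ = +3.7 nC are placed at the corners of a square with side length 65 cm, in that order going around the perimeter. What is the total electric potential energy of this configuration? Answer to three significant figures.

The work to assemble the configuration equals its total potential energy, U = Σ kqᵢqⱼ/rᵢⱼ over all pairs.
The four side pairs have separation 0.650 m and the two diagonal pairs 0.919 m.
Summing all 6 pair terms gives U = -1.32×10⁻⁷ J.

-1.32×10⁻⁷ J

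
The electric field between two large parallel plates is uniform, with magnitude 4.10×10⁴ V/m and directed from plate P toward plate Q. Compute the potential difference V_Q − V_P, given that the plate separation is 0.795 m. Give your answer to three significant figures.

In a uniform field, potential decreases in the direction of E: ΔV = −E·d for a displacement d parallel to E.
Going from P to Q is a displacement of 0.795 m along the field, so V_Q − V_P = −Ed = -3.26×10⁴ V.

-3.26×10⁴ V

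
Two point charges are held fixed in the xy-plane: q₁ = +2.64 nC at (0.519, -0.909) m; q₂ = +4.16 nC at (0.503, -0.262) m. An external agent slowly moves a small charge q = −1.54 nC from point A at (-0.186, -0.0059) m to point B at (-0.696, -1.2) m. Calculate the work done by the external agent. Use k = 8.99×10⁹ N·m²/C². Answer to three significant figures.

4.32×10⁻⁸ J

For quasistatic motion the external work equals the change in potential energy: W_ext = qΔV = q(V_B − V_A).
At A: distances to the source charges are 1.15 m, 0.735 m; V_A = Σ kqᵢ/rᵢ = 71.6 V.
At B: distances to the source charges are 1.25 m, 1.52 m; V_B = Σ kqᵢ/rᵢ = 43.6 V.
ΔV = V_B − V_A = -28.0 V.
W_ext = qΔV = (-1.54×10⁻⁹ C)(-28.0 V) = 4.32×10⁻⁸ J.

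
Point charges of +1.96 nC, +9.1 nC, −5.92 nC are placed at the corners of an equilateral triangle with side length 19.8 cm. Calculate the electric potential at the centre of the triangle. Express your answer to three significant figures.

The total potential is the scalar sum of each charge's contribution, V = Σ kqᵢ/rᵢ.
The distance from each vertex to the centroid is a/√3 = 0.114 m.
V = k[(1.96×10⁻⁹)/(0.114) + (9.10×10⁻⁹)/(0.114) + (-5.92×10⁻⁹)/(0.114)] = 404 V.

404 V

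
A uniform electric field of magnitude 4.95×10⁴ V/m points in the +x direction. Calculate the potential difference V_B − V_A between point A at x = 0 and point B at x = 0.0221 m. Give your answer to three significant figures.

-1090 V

In a uniform field, potential decreases in the direction of E: V_B − V_A = −E·Δx.
V_B − V_A = −(4.95×10⁴ V/m)(0.0221 m) = -1090 V.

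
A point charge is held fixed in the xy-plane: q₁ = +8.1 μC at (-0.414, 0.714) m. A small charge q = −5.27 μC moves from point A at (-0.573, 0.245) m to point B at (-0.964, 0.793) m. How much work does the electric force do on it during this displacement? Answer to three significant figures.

-0.0843 J

The work done by the electric force is W_field = −ΔU = −q(V_B − V_A) = q(V_A − V_B).
At A: distance to the source charge is 0.495 m; V_A = kq₁/r = 1.47×10⁵ V.
At B: distance to the source charge is 0.556 m; V_B = kq₁/r = 1.31×10⁵ V.
ΔV = V_B − V_A = -1.60×10⁴ V.
W_field = −qΔV = −(-5.27×10⁻⁶ C)(-1.60×10⁴ V) = -0.0843 J.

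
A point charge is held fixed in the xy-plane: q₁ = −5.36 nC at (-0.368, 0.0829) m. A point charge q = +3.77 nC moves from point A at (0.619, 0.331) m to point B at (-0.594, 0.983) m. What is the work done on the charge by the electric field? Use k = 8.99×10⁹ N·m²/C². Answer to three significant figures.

1.72×10⁻⁸ J

The work done by the electric force is W_field = −ΔU = −q(V_B − V_A) = q(V_A − V_B).
At A: distance to the source charge is 1.02 m; V_A = kq₁/r = -47.3 V.
At B: distance to the source charge is 0.928 m; V_B = kq₁/r = -51.9 V.
ΔV = V_B − V_A = -4.57 V.
W_field = −qΔV = −(3.77×10⁻⁹ C)(-4.57 V) = 1.72×10⁻⁸ J.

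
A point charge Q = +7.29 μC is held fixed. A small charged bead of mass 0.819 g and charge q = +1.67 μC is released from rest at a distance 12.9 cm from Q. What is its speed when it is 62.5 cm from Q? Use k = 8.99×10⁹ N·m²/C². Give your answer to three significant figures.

40.5 m/s

Only the electrostatic force acts, so mechanical energy is conserved: ½mv² = U₁ − U₂ = kQq(1/r₁ − 1/r₂).
U₁ − U₂ = (8.99×10⁹ N·m²/C²)(7.29×10⁻⁶ C)(1.67×10⁻⁶ C)(1/0.129 − 1/0.625) = 0.673 J.
v = √(2·0.673/8.19×10⁻⁴) = 40.5 m/s.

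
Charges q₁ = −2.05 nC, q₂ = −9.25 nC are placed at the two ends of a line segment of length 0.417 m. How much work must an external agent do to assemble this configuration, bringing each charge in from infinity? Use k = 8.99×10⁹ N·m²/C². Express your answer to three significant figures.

The work to assemble the configuration equals its total potential energy, U = Σ kqᵢqⱼ/rᵢⱼ over all pairs.
The separation is r = 0.417 m.
U = (4.09×10⁻⁷) = 4.09×10⁻⁷ J.

4.09×10⁻⁷ J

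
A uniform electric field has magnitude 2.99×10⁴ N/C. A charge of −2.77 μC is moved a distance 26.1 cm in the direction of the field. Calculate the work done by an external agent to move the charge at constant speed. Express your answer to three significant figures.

The potential change for a displacement 26.1 cm in the direction of the field is ΔV = −Ed = -7800 V.
W_ext = qΔV = 0.0216 J.

0.0216 J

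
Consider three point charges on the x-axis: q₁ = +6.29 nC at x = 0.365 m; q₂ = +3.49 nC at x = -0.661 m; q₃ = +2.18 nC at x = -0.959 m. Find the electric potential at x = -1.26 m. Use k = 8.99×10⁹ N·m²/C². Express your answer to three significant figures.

Electric potential is a scalar, so the contributions from each charge add algebraically: V = Σ kqᵢ/rᵢ.
Distances from the field point to each charge: r₁ = 1.62 m, r₂ = 0.599 m, r₃ = 0.301 m.
V = k[(6.29×10⁻⁹)/(1.62) + (3.49×10⁻⁹)/(0.599) + (2.18×10⁻⁹)/(0.301)] = 152 V.

152 V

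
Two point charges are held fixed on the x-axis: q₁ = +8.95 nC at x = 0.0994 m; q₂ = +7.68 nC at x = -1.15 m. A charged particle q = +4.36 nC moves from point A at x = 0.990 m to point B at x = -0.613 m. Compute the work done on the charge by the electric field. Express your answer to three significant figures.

The work done by the electric force is W_field = −ΔU = −q(V_B − V_A) = q(V_A − V_B).
At A: distances to the source charges are 0.891 m, 2.14 m; V_A = Σ kqᵢ/rᵢ = 123 V.
At B: distances to the source charges are 0.712 m, 0.537 m; V_B = Σ kqᵢ/rᵢ = 242 V.
ΔV = V_B − V_A = 119 V.
W_field = −qΔV = −(4.36×10⁻⁹ C)(119 V) = -5.18×10⁻⁷ J.

-5.18×10⁻⁷ J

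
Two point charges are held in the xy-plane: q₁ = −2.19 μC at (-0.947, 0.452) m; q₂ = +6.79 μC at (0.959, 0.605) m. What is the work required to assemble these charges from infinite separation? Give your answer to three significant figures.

The assembly work is the sum of pairwise potential energies, U = Σ_{i<j} kqᵢqⱼ/rᵢⱼ.
Pair separations: r₁₂ = 1.91 m.
U = (-0.0699) = -0.0699 J.

-0.0699 J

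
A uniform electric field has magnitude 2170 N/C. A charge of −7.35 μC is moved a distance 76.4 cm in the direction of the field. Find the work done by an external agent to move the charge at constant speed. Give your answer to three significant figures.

The potential change for a displacement 76.4 cm in the direction of the field is ΔV = −Ed = -1660 V.
W_ext = qΔV = 0.0122 J.

0.0122 J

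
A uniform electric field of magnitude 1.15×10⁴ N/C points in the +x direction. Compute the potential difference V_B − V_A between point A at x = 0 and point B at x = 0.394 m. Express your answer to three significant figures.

In a uniform field, potential decreases in the direction of E: V_B − V_A = −E·Δx.
V_B − V_A = −(1.15×10⁴ V/m)(0.394 m) = -4530 V.

-4530 V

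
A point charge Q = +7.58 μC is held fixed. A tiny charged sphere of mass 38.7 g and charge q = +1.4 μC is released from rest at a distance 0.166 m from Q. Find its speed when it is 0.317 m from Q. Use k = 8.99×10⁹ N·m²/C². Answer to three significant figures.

3.76 m/s

Only the electrostatic force acts, so mechanical energy is conserved: ½mv² = U₁ − U₂ = kQq(1/r₁ − 1/r₂).
U₁ − U₂ = (8.99×10⁹ N·m²/C²)(7.58×10⁻⁶ C)(1.40×10⁻⁶ C)(1/0.166 − 1/0.317) = 0.274 J.
v = √(2·0.274/0.0387) = 3.76 m/s.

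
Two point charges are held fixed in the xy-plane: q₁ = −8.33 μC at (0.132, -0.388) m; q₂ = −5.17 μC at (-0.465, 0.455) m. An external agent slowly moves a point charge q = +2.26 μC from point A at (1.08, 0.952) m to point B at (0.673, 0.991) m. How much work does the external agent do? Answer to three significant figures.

For quasistatic motion the external work equals the change in potential energy: W_ext = qΔV = q(V_B − V_A).
At A: distances to the source charges are 1.64 m, 1.62 m; V_A = Σ kqᵢ/rᵢ = -7.43×10⁴ V.
At B: distances to the source charges are 1.48 m, 1.26 m; V_B = Σ kqᵢ/rᵢ = -8.75×10⁴ V.
ΔV = V_B − V_A = -1.32×10⁴ V.
W_ext = qΔV = (2.26×10⁻⁶ C)(-1.32×10⁴ V) = -0.0299 J.

-0.0299 J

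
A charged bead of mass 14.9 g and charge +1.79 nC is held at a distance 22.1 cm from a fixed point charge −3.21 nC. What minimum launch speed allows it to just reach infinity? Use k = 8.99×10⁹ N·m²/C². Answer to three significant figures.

5.60×10⁻³ m/s

To just escape, total mechanical energy must reach zero at infinity: ½mv²_min + U = 0, so ½mv²_min = −U = |kQq|/r.
|U| = |kQq|/r = (8.99×10⁹ N·m²/C²)(3.21×10⁻⁹)(1.79×10⁻⁹)/(0.221) = 2.34×10⁻⁷ J.
v_min = √(2|U|/m) = √(2·2.34×10⁻⁷/0.0149) = 5.60×10⁻³ m/s.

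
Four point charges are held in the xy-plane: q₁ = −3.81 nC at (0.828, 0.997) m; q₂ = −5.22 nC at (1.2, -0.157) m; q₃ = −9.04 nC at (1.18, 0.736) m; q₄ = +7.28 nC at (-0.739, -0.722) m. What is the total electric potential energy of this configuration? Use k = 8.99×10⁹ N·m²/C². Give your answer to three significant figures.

8.07×10⁻⁷ J

The assembly work is the sum of pairwise potential energies, U = Σ_{i<j} kqᵢqⱼ/rᵢⱼ.
Pair separations: r₁₂ = 1.21 m, r₁₃ = 0.438 m, r₁₄ = 2.33 m, r₂₃ = 0.893 m, r₂₄ = 2.02 m, r₃₄ = 2.41 m.
Summing all 6 pair terms gives U = 8.07×10⁻⁷ J.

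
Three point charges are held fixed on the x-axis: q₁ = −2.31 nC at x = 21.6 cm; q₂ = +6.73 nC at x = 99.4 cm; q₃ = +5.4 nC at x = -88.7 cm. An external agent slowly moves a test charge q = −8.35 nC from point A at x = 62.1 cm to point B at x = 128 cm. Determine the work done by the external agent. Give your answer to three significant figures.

For quasistatic motion the external work equals the change in potential energy: W_ext = qΔV = q(V_B − V_A).
At A: distances to the source charges are 0.405 m, 0.373 m, 1.51 m; V_A = Σ kqᵢ/rᵢ = 143 V.
At B: distances to the source charges are 1.06 m, 0.286 m, 2.17 m; V_B = Σ kqᵢ/rᵢ = 214 V.
ΔV = V_B − V_A = 71.3 V.
W_ext = qΔV = (-8.35×10⁻⁹ C)(71.3 V) = -5.95×10⁻⁷ J.

-5.95×10⁻⁷ J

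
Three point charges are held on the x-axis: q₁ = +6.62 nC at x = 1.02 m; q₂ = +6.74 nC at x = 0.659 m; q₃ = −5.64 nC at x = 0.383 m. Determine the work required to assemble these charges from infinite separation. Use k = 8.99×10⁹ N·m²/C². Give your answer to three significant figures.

The work to assemble the configuration equals its total potential energy, U = Σ kqᵢqⱼ/rᵢⱼ over all pairs.
Pair separations: r₁₂ = 0.361 m, r₁₃ = 0.637 m, r₂₃ = 0.276 m.
U = (1.11×10⁻⁶) + (-5.27×10⁻⁷) + (-1.24×10⁻⁶) = -6.54×10⁻⁷ J.

-6.54×10⁻⁷ J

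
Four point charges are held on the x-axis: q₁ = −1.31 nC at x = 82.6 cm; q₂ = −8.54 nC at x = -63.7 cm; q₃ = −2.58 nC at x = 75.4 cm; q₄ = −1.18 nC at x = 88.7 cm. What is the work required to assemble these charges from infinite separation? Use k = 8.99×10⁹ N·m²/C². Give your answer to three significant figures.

1.13×10⁻⁶ J

The assembly work is the sum of pairwise potential energies, U = Σ_{i<j} kqᵢqⱼ/rᵢⱼ.
Pair separations: r₁₂ = 1.46 m, r₁₃ = 0.0720 m, r₁₄ = 0.0610 m, r₂₃ = 1.39 m, r₂₄ = 1.52 m, r₃₄ = 0.133 m.
Summing all 6 pair terms gives U = 1.13×10⁻⁶ J.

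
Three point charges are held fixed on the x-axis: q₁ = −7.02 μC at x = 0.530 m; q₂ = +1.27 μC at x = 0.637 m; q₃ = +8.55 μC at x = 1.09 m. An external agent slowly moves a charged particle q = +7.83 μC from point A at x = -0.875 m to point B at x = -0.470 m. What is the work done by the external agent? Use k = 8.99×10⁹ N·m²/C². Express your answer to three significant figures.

-0.0413 J

For quasistatic motion the external work equals the change in potential energy: W_ext = qΔV = q(V_B − V_A).
At A: distances to the source charges are 1.41 m, 1.51 m, 1.97 m; V_A = Σ kqᵢ/rᵢ = 1750 V.
At B: distances to the source charges are 1.00 m, 1.11 m, 1.56 m; V_B = Σ kqᵢ/rᵢ = -3520 V.
ΔV = V_B − V_A = -5270 V.
W_ext = qΔV = (7.83×10⁻⁶ C)(-5270 V) = -0.0413 J.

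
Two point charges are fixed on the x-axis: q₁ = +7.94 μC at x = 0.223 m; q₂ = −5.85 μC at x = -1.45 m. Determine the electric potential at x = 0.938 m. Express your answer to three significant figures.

Electric potential is a scalar, so the contributions from each charge add algebraically: V = Σ kqᵢ/rᵢ.
Distances from the field point to each charge: r₁ = 0.715 m, r₂ = 2.39 m.
V = k[(7.94×10⁻⁶)/(0.715) + (-5.85×10⁻⁶)/(2.39)] = 7.78×10⁴ V.

7.78×10⁴ V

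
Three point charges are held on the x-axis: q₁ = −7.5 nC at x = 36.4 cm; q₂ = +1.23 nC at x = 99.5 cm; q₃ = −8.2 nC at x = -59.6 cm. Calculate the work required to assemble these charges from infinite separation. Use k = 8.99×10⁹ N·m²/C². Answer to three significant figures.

The work to assemble the configuration equals its total potential energy, U = Σ kqᵢqⱼ/rᵢⱼ over all pairs.
Pair separations: r₁₂ = 0.631 m, r₁₃ = 0.960 m, r₂₃ = 1.59 m.
U = (-1.31×10⁻⁷) + (5.76×10⁻⁷) + (-5.70×10⁻⁸) = 3.87×10⁻⁷ J.

3.87×10⁻⁷ J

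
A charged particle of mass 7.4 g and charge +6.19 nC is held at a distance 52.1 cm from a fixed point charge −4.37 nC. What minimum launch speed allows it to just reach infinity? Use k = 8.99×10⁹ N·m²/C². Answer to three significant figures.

To just escape, total mechanical energy must reach zero at infinity: ½mv²_min + U = 0, so ½mv²_min = −U = |kQq|/r.
|U| = |kQq|/r = (8.99×10⁹ N·m²/C²)(4.37×10⁻⁹)(6.19×10⁻⁹)/(0.521) = 4.67×10⁻⁷ J.
v_min = √(2|U|/m) = √(2·4.67×10⁻⁷/7.40×10⁻³) = 0.0112 m/s.

0.0112 m/s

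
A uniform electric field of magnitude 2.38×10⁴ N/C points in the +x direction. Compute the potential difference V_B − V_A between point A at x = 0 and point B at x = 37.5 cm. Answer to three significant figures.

-8920 V

In a uniform field, potential decreases in the direction of E: V_B − V_A = −E·Δx.
V_B − V_A = −(2.38×10⁴ V/m)(0.375 m) = -8920 V.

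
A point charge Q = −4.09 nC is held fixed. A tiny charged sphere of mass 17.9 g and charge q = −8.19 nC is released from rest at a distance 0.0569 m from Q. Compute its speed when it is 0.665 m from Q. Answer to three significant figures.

Only the electrostatic force acts, so mechanical energy is conserved: ½mv² = U₁ − U₂ = kQq(1/r₁ − 1/r₂).
U₁ − U₂ = (8.99×10⁹ N·m²/C²)(-4.09×10⁻⁹ C)(-8.19×10⁻⁹ C)(1/0.0569 − 1/0.665) = 4.84×10⁻⁶ J.
v = √(2·4.84×10⁻⁶/0.0179) = 0.0233 m/s.

0.0233 m/s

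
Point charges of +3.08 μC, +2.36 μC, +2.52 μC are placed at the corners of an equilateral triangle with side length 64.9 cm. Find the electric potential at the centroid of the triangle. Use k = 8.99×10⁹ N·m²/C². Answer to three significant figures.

1.91×10⁵ V

The total potential is the scalar sum of each charge's contribution, V = Σ kqᵢ/rᵢ.
The distance from each vertex to the centroid is a/√3 = 0.375 m.
V = k[(3.08×10⁻⁶)/(0.375) + (2.36×10⁻⁶)/(0.375) + (2.52×10⁻⁶)/(0.375)] = 1.91×10⁵ V.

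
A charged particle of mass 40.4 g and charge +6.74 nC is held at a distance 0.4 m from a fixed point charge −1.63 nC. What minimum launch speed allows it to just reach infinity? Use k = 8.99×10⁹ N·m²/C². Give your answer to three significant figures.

To just escape, total mechanical energy must reach zero at infinity: ½mv²_min + U = 0, so ½mv²_min = −U = |kQq|/r.
|U| = |kQq|/r = (8.99×10⁹ N·m²/C²)(1.63×10⁻⁹)(6.74×10⁻⁹)/(0.400) = 2.47×10⁻⁷ J.
v_min = √(2|U|/m) = √(2·2.47×10⁻⁷/0.0404) = 3.50×10⁻³ m/s.

3.50×10⁻³ m/s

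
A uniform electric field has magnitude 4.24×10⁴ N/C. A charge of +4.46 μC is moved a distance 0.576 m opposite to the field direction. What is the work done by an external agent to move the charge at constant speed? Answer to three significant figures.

0.109 J

The potential change for a displacement 0.576 m opposite to the field direction is ΔV = +Ed = 2.44×10⁴ V.
W_ext = qΔV = 0.109 J.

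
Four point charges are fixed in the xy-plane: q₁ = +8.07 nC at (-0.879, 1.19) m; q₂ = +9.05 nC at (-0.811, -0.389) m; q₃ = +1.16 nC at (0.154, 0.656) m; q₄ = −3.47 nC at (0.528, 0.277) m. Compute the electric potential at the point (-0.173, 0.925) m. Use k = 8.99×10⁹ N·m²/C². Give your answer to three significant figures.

144 V

The total potential is the scalar sum of each charge's contribution, V = Σ kqᵢ/rᵢ.
Distances from the field point to each charge: r₁ = 0.754 m, r₂ = 1.46 m, r₃ = 0.423 m, r₄ = 0.955 m.
V = k[(8.07×10⁻⁹)/(0.754) + (9.05×10⁻⁹)/(1.46) + (1.16×10⁻⁹)/(0.423) + (-3.47×10⁻⁹)/(0.955)] = 144 V.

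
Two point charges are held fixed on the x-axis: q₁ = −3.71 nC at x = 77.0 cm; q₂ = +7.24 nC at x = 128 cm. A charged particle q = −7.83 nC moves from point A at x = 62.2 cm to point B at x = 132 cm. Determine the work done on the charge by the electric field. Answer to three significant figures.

The work done by the electric force is W_field = −ΔU = −q(V_B − V_A) = q(V_A − V_B).
At A: distances to the source charges are 0.148 m, 0.658 m; V_A = Σ kqᵢ/rᵢ = -126 V.
At B: distances to the source charges are 0.550 m, 0.0400 m; V_B = Σ kqᵢ/rᵢ = 1570 V.
ΔV = V_B − V_A = 1690 V.
W_field = −qΔV = −(-7.83×10⁻⁹ C)(1690 V) = 1.33×10⁻⁵ J.

1.33×10⁻⁵ J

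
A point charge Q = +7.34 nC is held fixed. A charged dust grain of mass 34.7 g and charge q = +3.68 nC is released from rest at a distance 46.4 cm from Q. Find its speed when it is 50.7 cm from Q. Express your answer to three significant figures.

1.60×10⁻³ m/s

Only the electrostatic force acts, so mechanical energy is conserved: ½mv² = U₁ − U₂ = kQq(1/r₁ − 1/r₂).
U₁ − U₂ = (8.99×10⁹ N·m²/C²)(7.34×10⁻⁹ C)(3.68×10⁻⁹ C)(1/0.464 − 1/0.507) = 4.44×10⁻⁸ J.
v = √(2·4.44×10⁻⁸/0.0347) = 1.60×10⁻³ m/s.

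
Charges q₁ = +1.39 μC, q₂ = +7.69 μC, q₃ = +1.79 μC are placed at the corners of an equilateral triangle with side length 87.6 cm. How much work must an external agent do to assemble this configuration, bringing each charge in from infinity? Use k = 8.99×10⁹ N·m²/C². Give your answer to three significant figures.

The work to assemble the configuration equals its total potential energy, U = Σ kqᵢqⱼ/rᵢⱼ over all pairs.
All three pair separations equal the side length, 0.876 m.
U = (0.110) + (0.0255) + (0.141) = 0.276 J.

0.276 J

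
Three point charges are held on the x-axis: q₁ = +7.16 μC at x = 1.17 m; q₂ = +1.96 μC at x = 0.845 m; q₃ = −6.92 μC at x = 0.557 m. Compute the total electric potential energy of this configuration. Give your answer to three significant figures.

The work to assemble the configuration equals its total potential energy, U = Σ kqᵢqⱼ/rᵢⱼ over all pairs.
Pair separations: r₁₂ = 0.325 m, r₁₃ = 0.613 m, r₂₃ = 0.288 m.
U = (0.388) + (-0.727) + (-0.423) = -0.762 J.

-0.762 J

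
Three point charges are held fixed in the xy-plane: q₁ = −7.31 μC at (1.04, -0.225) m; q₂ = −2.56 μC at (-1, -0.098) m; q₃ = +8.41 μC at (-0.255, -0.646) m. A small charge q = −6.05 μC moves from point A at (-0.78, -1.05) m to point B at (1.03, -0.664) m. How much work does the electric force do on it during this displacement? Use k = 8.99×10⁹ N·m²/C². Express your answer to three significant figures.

-0.965 J

The work done by the electric force is W_field = −ΔU = −q(V_B − V_A) = q(V_A − V_B).
At A: distances to the source charges are 2.00 m, 0.977 m, 0.662 m; V_A = Σ kqᵢ/rᵢ = 5.77×10⁴ V.
At B: distances to the source charges are 0.439 m, 2.11 m, 1.29 m; V_B = Σ kqᵢ/rᵢ = -1.02×10⁵ V.
ΔV = V_B − V_A = -1.59×10⁵ V.
W_field = −qΔV = −(-6.05×10⁻⁶ C)(-1.59×10⁵ V) = -0.965 J.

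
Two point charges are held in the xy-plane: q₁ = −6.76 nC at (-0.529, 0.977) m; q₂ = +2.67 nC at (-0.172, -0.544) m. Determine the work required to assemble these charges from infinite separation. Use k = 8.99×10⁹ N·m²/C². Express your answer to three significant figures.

-1.04×10⁻⁷ J

The assembly work is the sum of pairwise potential energies, U = Σ_{i<j} kqᵢqⱼ/rᵢⱼ.
Pair separations: r₁₂ = 1.56 m.
U = (-1.04×10⁻⁷) = -1.04×10⁻⁷ J.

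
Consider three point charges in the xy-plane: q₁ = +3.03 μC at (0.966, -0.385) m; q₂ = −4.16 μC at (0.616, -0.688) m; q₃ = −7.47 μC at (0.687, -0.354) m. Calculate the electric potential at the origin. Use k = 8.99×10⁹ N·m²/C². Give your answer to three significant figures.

-1.01×10⁵ V

Electric potential is a scalar, so the contributions from each charge add algebraically: V = Σ kqᵢ/rᵢ.
Distances from the field point to each charge: r₁ = 1.04 m, r₂ = 0.923 m, r₃ = 0.773 m.
V = k[(3.03×10⁻⁶)/(1.04) + (-4.16×10⁻⁶)/(0.923) + (-7.47×10⁻⁶)/(0.773)] = -1.01×10⁵ V.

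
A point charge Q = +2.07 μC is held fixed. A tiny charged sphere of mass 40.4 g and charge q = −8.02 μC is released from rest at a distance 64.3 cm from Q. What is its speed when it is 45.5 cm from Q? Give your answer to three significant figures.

Only the electrostatic force acts, so mechanical energy is conserved: ½mv² = U₁ − U₂ = kQq(1/r₁ − 1/r₂).
U₁ − U₂ = (8.99×10⁹ N·m²/C²)(2.07×10⁻⁶ C)(-8.02×10⁻⁶ C)(1/0.643 − 1/0.455) = 0.0959 J.
v = √(2·0.0959/0.0404) = 2.18 m/s.

2.18 m/s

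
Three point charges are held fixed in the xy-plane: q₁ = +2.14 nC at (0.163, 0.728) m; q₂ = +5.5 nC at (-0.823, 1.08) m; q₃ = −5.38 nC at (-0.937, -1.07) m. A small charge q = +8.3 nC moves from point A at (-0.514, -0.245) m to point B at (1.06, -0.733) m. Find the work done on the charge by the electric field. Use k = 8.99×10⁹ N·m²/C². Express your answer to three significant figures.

The work done by the electric force is W_field = −ΔU = −q(V_B − V_A) = q(V_A − V_B).
At A: distances to the source charges are 1.19 m, 1.36 m, 0.927 m; V_A = Σ kqᵢ/rᵢ = 0.404 V.
At B: distances to the source charges are 1.71 m, 2.61 m, 2.03 m; V_B = Σ kqᵢ/rᵢ = 6.26 V.
ΔV = V_B − V_A = 5.85 V.
W_field = −qΔV = −(8.30×10⁻⁹ C)(5.85 V) = -4.86×10⁻⁸ J.

-4.86×10⁻⁸ J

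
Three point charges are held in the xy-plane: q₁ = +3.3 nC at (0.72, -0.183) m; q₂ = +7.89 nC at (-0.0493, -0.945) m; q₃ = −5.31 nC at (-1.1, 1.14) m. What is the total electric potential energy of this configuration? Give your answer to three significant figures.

-1.52×10⁻⁸ J

The assembly work is the sum of pairwise potential energies, U = Σ_{i<j} kqᵢqⱼ/rᵢⱼ.
Pair separations: r₁₂ = 1.08 m, r₁₃ = 2.25 m, r₂₃ = 2.33 m.
U = (2.16×10⁻⁷) + (-7.00×10⁻⁸) + (-1.61×10⁻⁷) = -1.52×10⁻⁸ J.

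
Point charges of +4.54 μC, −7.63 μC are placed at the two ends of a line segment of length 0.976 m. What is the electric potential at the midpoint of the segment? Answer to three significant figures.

The total potential is the scalar sum of each charge's contribution, V = Σ kqᵢ/rᵢ.
Each charge is 0.488 m from the midpoint.
V = k[(4.54×10⁻⁶)/(0.488) + (-7.63×10⁻⁶)/(0.488)] = -5.69×10⁴ V.

-5.69×10⁴ V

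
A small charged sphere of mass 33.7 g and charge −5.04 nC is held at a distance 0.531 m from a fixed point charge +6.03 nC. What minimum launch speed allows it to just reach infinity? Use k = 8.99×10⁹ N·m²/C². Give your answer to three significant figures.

5.53×10⁻³ m/s

To just escape, total mechanical energy must reach zero at infinity: ½mv²_min + U = 0, so ½mv²_min = −U = |kQq|/r.
|U| = |kQq|/r = (8.99×10⁹ N·m²/C²)(6.03×10⁻⁹)(5.04×10⁻⁹)/(0.531) = 5.15×10⁻⁷ J.
v_min = √(2|U|/m) = √(2·5.15×10⁻⁷/0.0337) = 5.53×10⁻³ m/s.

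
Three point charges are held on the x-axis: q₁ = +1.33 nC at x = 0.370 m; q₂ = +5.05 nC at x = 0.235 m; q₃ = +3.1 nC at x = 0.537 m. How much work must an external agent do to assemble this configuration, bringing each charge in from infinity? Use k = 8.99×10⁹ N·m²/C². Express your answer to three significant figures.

1.14×10⁻⁶ J

The work to assemble the configuration equals its total potential energy, U = Σ kqᵢqⱼ/rᵢⱼ over all pairs.
Pair separations: r₁₂ = 0.135 m, r₁₃ = 0.167 m, r₂₃ = 0.302 m.
U = (4.47×10⁻⁷) + (2.22×10⁻⁷) + (4.66×10⁻⁷) = 1.14×10⁻⁶ J.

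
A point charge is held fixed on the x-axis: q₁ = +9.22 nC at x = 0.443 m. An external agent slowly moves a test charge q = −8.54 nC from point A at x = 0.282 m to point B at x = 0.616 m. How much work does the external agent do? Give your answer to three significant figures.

3.05×10⁻⁷ J

For quasistatic motion the external work equals the change in potential energy: W_ext = qΔV = q(V_B − V_A).
At A: distance to the source charge is 0.161 m; V_A = kq₁/r = 515 V.
At B: distance to the source charge is 0.173 m; V_B = kq₁/r = 479 V.
ΔV = V_B − V_A = -35.7 V.
W_ext = qΔV = (-8.54×10⁻⁹ C)(-35.7 V) = 3.05×10⁻⁷ J.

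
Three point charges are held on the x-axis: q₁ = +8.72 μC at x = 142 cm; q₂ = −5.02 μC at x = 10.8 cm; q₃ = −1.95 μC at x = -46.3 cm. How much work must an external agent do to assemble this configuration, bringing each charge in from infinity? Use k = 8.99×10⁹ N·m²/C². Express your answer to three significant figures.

The assembly work is the sum of pairwise potential energies, U = Σ_{i<j} kqᵢqⱼ/rᵢⱼ.
Pair separations: r₁₂ = 1.31 m, r₁₃ = 1.88 m, r₂₃ = 0.571 m.
U = (-0.300) + (-0.0812) + (0.154) = -0.227 J.

-0.227 J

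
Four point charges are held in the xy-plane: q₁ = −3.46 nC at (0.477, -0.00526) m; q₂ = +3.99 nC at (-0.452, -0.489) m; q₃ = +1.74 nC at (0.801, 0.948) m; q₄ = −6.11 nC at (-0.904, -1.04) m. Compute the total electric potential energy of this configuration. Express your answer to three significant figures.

-3.73×10⁻⁷ J

The work to assemble the configuration equals its total potential energy, U = Σ kqᵢqⱼ/rᵢⱼ over all pairs.
Pair separations: r₁₂ = 1.05 m, r₁₃ = 1.01 m, r₁₄ = 1.73 m, r₂₃ = 1.91 m, r₂₄ = 0.713 m, r₃₄ = 2.62 m.
Summing all 6 pair terms gives U = -3.73×10⁻⁷ J.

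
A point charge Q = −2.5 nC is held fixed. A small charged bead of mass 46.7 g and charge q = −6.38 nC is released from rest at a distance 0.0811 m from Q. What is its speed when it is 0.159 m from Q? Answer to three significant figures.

6.09×10⁻³ m/s

Only the electrostatic force acts, so mechanical energy is conserved: ½mv² = U₁ − U₂ = kQq(1/r₁ − 1/r₂).
U₁ − U₂ = (8.99×10⁹ N·m²/C²)(-2.50×10⁻⁹ C)(-6.38×10⁻⁹ C)(1/0.0811 − 1/0.159) = 8.66×10⁻⁷ J.
v = √(2·8.66×10⁻⁷/0.0467) = 6.09×10⁻³ m/s.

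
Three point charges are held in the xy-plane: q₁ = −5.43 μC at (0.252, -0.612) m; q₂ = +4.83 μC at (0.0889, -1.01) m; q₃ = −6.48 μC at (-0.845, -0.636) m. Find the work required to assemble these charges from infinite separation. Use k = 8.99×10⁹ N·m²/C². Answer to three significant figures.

-0.540 J

The work to assemble the configuration equals its total potential energy, U = Σ kqᵢqⱼ/rᵢⱼ over all pairs.
Pair separations: r₁₂ = 0.430 m, r₁₃ = 1.10 m, r₂₃ = 1.01 m.
U = (-0.548) + (0.288) + (-0.280) = -0.540 J.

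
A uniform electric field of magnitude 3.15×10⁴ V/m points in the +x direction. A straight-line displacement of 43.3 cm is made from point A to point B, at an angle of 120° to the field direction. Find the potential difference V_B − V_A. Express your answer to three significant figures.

6820 V

Only the component of displacement along E changes the potential: ΔV = −E·d·cosθ.
ΔV = −(3.15×10⁴ V/m)(0.433 m)cos120° = 6820 V.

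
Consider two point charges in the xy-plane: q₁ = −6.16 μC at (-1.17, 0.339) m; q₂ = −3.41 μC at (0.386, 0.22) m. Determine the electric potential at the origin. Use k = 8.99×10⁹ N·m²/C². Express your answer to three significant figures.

-1.14×10⁵ V

The total potential is the scalar sum of each charge's contribution, V = Σ kqᵢ/rᵢ.
Distances from the field point to each charge: r₁ = 1.22 m, r₂ = 0.444 m.
V = k[(-6.16×10⁻⁶)/(1.22) + (-3.41×10⁻⁶)/(0.444)] = -1.14×10⁵ V.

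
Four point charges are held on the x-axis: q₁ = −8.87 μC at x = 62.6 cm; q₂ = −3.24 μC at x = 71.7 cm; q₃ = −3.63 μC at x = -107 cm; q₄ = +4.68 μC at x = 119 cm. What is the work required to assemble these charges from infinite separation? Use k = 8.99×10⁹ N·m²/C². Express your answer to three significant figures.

The assembly work is the sum of pairwise potential energies, U = Σ_{i<j} kqᵢqⱼ/rᵢⱼ.
Pair separations: r₁₂ = 0.0910 m, r₁₃ = 1.70 m, r₁₄ = 0.564 m, r₂₃ = 1.79 m, r₂₄ = 0.473 m, r₃₄ = 2.26 m.
Summing all 6 pair terms gives U = 2.05 J.

2.05 J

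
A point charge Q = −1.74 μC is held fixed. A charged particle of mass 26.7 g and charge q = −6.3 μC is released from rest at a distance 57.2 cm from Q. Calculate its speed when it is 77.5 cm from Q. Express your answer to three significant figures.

Only the electrostatic force acts, so mechanical energy is conserved: ½mv² = U₁ − U₂ = kQq(1/r₁ − 1/r₂).
U₁ − U₂ = (8.99×10⁹ N·m²/C²)(-1.74×10⁻⁶ C)(-6.30×10⁻⁶ C)(1/0.572 − 1/0.775) = 0.0451 J.
v = √(2·0.0451/0.0267) = 1.84 m/s.

1.84 m/s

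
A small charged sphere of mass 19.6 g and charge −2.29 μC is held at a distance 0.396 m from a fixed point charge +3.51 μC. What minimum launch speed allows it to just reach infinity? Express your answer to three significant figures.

To just escape, total mechanical energy must reach zero at infinity: ½mv²_min + U = 0, so ½mv²_min = −U = |kQq|/r.
|U| = |kQq|/r = (8.99×10⁹ N·m²/C²)(3.51×10⁻⁶)(2.29×10⁻⁶)/(0.396) = 0.182 J.
v_min = √(2|U|/m) = √(2·0.182/0.0196) = 4.32 m/s.

4.32 m/s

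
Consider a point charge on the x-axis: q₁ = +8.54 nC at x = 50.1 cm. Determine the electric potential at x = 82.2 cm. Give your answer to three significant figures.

239 V

The total potential is the scalar sum of each charge's contribution, V = Σ kqᵢ/rᵢ.
V = k[(8.54×10⁻⁹)/(0.321)] = 239 V.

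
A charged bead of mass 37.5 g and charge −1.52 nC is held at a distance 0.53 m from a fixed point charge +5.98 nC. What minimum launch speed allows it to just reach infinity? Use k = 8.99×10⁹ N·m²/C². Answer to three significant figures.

To just escape, total mechanical energy must reach zero at infinity: ½mv²_min + U = 0, so ½mv²_min = −U = |kQq|/r.
|U| = |kQq|/r = (8.99×10⁹ N·m²/C²)(5.98×10⁻⁹)(1.52×10⁻⁹)/(0.530) = 1.54×10⁻⁷ J.
v_min = √(2|U|/m) = √(2·1.54×10⁻⁷/0.0375) = 2.87×10⁻³ m/s.

2.87×10⁻³ m/s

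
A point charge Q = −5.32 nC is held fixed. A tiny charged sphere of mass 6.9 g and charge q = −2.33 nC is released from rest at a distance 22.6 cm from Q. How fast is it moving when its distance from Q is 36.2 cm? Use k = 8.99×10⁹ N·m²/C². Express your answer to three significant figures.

Only the electrostatic force acts, so mechanical energy is conserved: ½mv² = U₁ − U₂ = kQq(1/r₁ − 1/r₂).
U₁ − U₂ = (8.99×10⁹ N·m²/C²)(-5.32×10⁻⁹ C)(-2.33×10⁻⁹ C)(1/0.226 − 1/0.362) = 1.85×10⁻⁷ J.
v = √(2·1.85×10⁻⁷/6.90×10⁻³) = 7.33×10⁻³ m/s.

7.33×10⁻³ m/s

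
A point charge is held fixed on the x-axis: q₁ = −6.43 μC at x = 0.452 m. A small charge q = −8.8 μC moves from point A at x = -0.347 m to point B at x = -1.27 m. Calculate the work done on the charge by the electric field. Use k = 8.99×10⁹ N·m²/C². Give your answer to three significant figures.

The work done by the electric force is W_field = −ΔU = −q(V_B − V_A) = q(V_A − V_B).
At A: distance to the source charge is 0.799 m; V_A = kq₁/r = -7.23×10⁴ V.
At B: distance to the source charge is 1.72 m; V_B = kq₁/r = -3.36×10⁴ V.
ΔV = V_B − V_A = 3.88×10⁴ V.
W_field = −qΔV = −(-8.80×10⁻⁶ C)(3.88×10⁴ V) = 0.341 J.

0.341 J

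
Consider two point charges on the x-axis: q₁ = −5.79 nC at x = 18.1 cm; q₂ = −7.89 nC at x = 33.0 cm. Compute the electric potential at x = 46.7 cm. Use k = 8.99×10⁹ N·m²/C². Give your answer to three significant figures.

The total potential is the scalar sum of each charge's contribution, V = Σ kqᵢ/rᵢ.
Distances from the field point to each charge: r₁ = 0.286 m, r₂ = 0.137 m.
V = k[(-5.79×10⁻⁹)/(0.286) + (-7.89×10⁻⁹)/(0.137)] = -700 V.

-700 V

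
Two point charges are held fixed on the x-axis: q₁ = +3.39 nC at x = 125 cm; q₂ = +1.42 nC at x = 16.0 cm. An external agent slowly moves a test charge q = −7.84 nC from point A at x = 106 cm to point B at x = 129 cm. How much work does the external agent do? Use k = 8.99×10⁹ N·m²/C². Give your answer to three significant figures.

-4.69×10⁻⁶ J

For quasistatic motion the external work equals the change in potential energy: W_ext = qΔV = q(V_B − V_A).
At A: distances to the source charges are 0.190 m, 0.900 m; V_A = Σ kqᵢ/rᵢ = 175 V.
At B: distances to the source charges are 0.0400 m, 1.13 m; V_B = Σ kqᵢ/rᵢ = 773 V.
ΔV = V_B − V_A = 599 V.
W_ext = qΔV = (-7.84×10⁻⁹ C)(599 V) = -4.69×10⁻⁶ J.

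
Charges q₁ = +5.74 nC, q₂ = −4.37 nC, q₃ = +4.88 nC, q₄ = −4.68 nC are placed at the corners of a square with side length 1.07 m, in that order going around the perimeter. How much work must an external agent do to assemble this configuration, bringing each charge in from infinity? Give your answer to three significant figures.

The assembly work is the sum of pairwise potential energies, U = Σ_{i<j} kqᵢqⱼ/rᵢⱼ.
The four side pairs have separation 1.07 m and the two diagonal pairs 1.51 m.
Summing all 6 pair terms gives U = -5.20×10⁻⁷ J.

-5.20×10⁻⁷ J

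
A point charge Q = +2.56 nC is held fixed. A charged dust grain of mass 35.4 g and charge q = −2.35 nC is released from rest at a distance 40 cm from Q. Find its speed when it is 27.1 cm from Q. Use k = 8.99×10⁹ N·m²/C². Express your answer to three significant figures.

1.91×10⁻³ m/s

Only the electrostatic force acts, so mechanical energy is conserved: ½mv² = U₁ − U₂ = kQq(1/r₁ − 1/r₂).
U₁ − U₂ = (8.99×10⁹ N·m²/C²)(2.56×10⁻⁹ C)(-2.35×10⁻⁹ C)(1/0.400 − 1/0.271) = 6.44×10⁻⁸ J.
v = √(2·6.44×10⁻⁸/0.0354) = 1.91×10⁻³ m/s.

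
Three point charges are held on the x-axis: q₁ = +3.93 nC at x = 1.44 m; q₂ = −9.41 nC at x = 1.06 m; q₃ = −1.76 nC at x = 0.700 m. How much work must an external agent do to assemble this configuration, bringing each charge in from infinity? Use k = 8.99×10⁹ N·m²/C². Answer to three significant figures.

-5.45×10⁻⁷ J

The assembly work is the sum of pairwise potential energies, U = Σ_{i<j} kqᵢqⱼ/rᵢⱼ.
Pair separations: r₁₂ = 0.380 m, r₁₃ = 0.740 m, r₂₃ = 0.360 m.
U = (-8.75×10⁻⁷) + (-8.40×10⁻⁸) + (4.14×10⁻⁷) = -5.45×10⁻⁷ J.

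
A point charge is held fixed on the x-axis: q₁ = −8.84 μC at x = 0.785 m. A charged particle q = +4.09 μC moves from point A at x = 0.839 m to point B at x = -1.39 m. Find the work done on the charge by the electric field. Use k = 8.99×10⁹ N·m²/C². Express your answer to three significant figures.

-5.87 J

The work done by the electric force is W_field = −ΔU = −q(V_B − V_A) = q(V_A − V_B).
At A: distance to the source charge is 0.0540 m; V_A = kq₁/r = -1.47×10⁶ V.
At B: distance to the source charge is 2.17 m; V_B = kq₁/r = -3.65×10⁴ V.
ΔV = V_B − V_A = 1.44×10⁶ V.
W_field = −qΔV = −(4.09×10⁻⁶ C)(1.44×10⁶ V) = -5.87 J.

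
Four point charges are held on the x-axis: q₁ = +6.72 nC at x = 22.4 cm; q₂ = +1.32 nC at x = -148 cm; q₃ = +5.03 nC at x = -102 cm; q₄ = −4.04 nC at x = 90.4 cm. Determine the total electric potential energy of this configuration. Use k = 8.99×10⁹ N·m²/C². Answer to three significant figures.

-5.32×10⁻⁸ J

The work to assemble the configuration equals its total potential energy, U = Σ kqᵢqⱼ/rᵢⱼ over all pairs.
Pair separations: r₁₂ = 1.70 m, r₁₃ = 1.24 m, r₁₄ = 0.680 m, r₂₃ = 0.460 m, r₂₄ = 2.38 m, r₃₄ = 1.92 m.
Summing all 6 pair terms gives U = -5.32×10⁻⁸ J.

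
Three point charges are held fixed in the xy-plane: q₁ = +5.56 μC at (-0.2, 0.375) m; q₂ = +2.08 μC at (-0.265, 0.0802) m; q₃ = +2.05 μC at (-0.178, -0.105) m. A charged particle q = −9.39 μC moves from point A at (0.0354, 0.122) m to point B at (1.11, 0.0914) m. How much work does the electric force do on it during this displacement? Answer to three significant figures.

The work done by the electric force is W_field = −ΔU = −q(V_B − V_A) = q(V_A − V_B).
At A: distances to the source charges are 0.346 m, 0.303 m, 0.312 m; V_A = Σ kqᵢ/rᵢ = 2.65×10⁵ V.
At B: distances to the source charges are 1.34 m, 1.38 m, 1.30 m; V_B = Σ kqᵢ/rᵢ = 6.50×10⁴ V.
ΔV = V_B − V_A = -2.00×10⁵ V.
W_field = −qΔV = −(-9.39×10⁻⁶ C)(-2.00×10⁵ V) = -1.88 J.

-1.88 J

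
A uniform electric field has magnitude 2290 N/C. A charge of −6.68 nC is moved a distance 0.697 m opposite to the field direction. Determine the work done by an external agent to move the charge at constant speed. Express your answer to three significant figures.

-1.07×10⁻⁵ J

The potential change for a displacement 0.697 m opposite to the field direction is ΔV = +Ed = 1600 V.
W_ext = qΔV = -1.07×10⁻⁵ J.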